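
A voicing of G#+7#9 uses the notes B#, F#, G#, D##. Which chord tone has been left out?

A##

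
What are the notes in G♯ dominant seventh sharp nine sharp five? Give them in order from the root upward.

G♯ dominant seventh sharp nine sharp five is a dominant seventh sharp nine sharp five built on G#.
- root: G#
- major 3rd: B#
- augmented 5th: D##
- minor 7th: F#
- augmented 9th: A##

G#  B#  D##  F#  A##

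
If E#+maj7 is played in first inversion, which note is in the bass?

G##

E#+maj7 in root position is E#–G##–B##–D##.
First inversion places the third in the bass, which is G##.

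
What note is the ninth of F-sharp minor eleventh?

Root of F-sharp minor eleventh = F#. The 9th is a major 9th: F# up a major 9th → G#.

G#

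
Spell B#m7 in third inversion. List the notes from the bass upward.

B#m7 = B♯–D♯–F𝄪–A♯; third inversion → seventh (A♯) lowest.

A♯, B♯, D♯, F𝄪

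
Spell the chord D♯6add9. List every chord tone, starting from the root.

D♯6add9 is a six-nine built on D#.
D# — root
F## — major 3rd
A# — perfect 5th
B# — major 6th
E# — major 9th

D# – F## – A# – B# – E#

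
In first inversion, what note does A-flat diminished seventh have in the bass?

C-flat

A-flat diminished seventh = A-flat–C-flat–E-double-flat–G-double-flat. First inversion → third in the bass = C-flat.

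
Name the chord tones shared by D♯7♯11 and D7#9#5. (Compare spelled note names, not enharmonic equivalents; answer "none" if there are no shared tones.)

D♯7♯11 = D♯, F𝄪, A♯, C♯, G𝄪.
D7#9#5 = D, F♯, A♯, C, E♯.
Shared: A♯.

A♯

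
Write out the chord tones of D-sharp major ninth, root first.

Root D-sharp, quality major ninth:
root → D-sharp
3rd (major 3rd) → F-double-sharp
5th (perfect 5th) → A-sharp
7th (major 7th) → C-double-sharp
9th (major 9th) → E-sharp

D-sharp, F-double-sharp, A-sharp, C-double-sharp, E-sharp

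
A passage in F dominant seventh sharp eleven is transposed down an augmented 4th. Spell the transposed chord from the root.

C♭ – E♭ – G♭ – B𝄫 – F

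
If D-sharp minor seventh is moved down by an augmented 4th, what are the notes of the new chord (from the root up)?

A – C – E – G

Transposed root: D# → A (augmented 4th down). So we spell A minor seventh:
root → A
3rd (minor 3rd) → C
5th (perfect 5th) → E
7th (minor 7th) → G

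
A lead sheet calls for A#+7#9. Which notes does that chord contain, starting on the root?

A#  C##  E##  G#  B##

Root A#, quality dominant seventh sharp nine sharp five:
root → A#
3rd (major 3rd) → C##
5th (augmented 5th) → E##
7th (minor 7th) → G#
9th (augmented 9th) → B##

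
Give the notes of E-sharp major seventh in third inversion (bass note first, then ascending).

D-double-sharp, E-sharp, G-double-sharp, B-sharp

In root position, E-sharp major seventh is E-sharp–G-double-sharp–B-sharp–D-double-sharp.
Third inversion puts the seventh (D-double-sharp) in the bass.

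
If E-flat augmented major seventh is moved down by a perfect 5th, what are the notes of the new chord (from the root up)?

Transposed root: E-flat → A-flat (perfect 5th down). So we spell A-flat augmented major seventh:
root → A-flat
3rd (major 3rd) → C
5th (augmented 5th) → E
7th (major 7th) → G

A-flat  C  E  G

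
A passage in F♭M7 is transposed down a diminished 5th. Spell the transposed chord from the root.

A diminished 5th down from Fb is Bb, so the new chord is Bb major seventh.
root → Bb
3rd (major 3rd) → D
5th (perfect 5th) → F
7th (major 7th) → A

Bb D F A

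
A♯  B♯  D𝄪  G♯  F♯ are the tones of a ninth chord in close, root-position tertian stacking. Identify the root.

G♯

Arranged so that each adjacent pair is a third by letter name: G♯ – B♯ – D𝄪 – F♯ – A♯.
The bottom of that stack, G♯, is the root (this is G♯ dominant ninth sharp five).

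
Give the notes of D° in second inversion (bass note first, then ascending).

Ab  D  F

In root position, D° is D–F–Ab.
Second inversion puts the fifth (Ab) in the bass.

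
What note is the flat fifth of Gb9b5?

Dbb

Gb9b5 is built on Gb; its 5th is a diminished 5th above the root.
A fifth above G uses the letter D, and the diminished 5th above Gb is Dbb.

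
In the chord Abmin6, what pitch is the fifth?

Root of Abmin6 = Ab. The 5th is a perfect 5th: Ab up a perfect 5th → Eb.

Eb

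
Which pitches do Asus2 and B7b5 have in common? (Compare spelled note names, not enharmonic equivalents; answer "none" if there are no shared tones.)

Asus2 = A, B, E.
B7b5 = B, D#, F, A.
Shared: A, B.

A B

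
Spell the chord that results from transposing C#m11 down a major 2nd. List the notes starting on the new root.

B D F♯ A C♯ E

C♯ down a major 2nd → B. New chord: B minor eleventh.
root → B
3rd (minor 3rd) → D
5th (perfect 5th) → F♯
7th (minor 7th) → A
9th (major 9th) → C♯
11th (perfect 11th) → E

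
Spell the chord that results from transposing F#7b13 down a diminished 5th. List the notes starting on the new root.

B# D## F## A# G#

A diminished 5th down from F# is B#, so the new chord is B# dominant seventh flat thirteen.
B# — root
D## — major 3rd
F## — perfect 5th
A# — minor 7th
G# — minor 13th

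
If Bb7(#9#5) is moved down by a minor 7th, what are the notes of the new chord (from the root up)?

C – E – G# – Bb – D#

Bb down a minor 7th → C. New chord: C dominant seventh sharp nine sharp five.
- root: C
- major 3rd: E
- augmented 5th: G#
- minor 7th: Bb
- augmented 9th: D#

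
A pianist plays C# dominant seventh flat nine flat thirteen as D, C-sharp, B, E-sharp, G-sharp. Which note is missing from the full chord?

C# dominant seventh flat nine flat thirteen = C-sharp, E-sharp, G-sharp, B, D, A. The voicing lacks the 13th (minor 13th), A.

A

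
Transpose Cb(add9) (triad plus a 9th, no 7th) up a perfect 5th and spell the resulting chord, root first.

Gb, Bb, Db, Ab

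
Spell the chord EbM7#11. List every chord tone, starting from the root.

Eb – G – Bb – D – A

EbM7#11 is a major seventh sharp eleven built on Eb.
Root: Eb
Major 3rd (3rd): G
Perfect 5th (5th): Bb
Major 7th (7th): D
Augmented 11th (11th): A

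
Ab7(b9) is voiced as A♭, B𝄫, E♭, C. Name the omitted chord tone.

G♭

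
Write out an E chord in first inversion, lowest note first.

G#, B, E

In root position, E is E–G#–B.
First inversion puts the third (G#) in the bass.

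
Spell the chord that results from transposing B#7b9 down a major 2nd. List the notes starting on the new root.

Transposed root: B# → A# (major 2nd down). So we spell A# dominant seventh flat nine:
- root: A#
- major 3rd: C##
- perfect 5th: E#
- minor 7th: G#
- minor 9th: B

A# – C## – E# – G# – B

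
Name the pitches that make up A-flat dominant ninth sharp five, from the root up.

A-flat dominant ninth sharp five is a dominant ninth sharp five built on A-flat.
- root: A-flat
- major 3rd: C
- augmented 5th: E
- minor 7th: G-flat
- major 9th: B-flat

A-flat C E G-flat B-flat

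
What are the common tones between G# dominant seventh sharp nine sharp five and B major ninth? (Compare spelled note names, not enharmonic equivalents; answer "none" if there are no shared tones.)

G# dominant seventh sharp nine sharp five: G# B# D## F# A##
B major ninth: B D# F# A# C#
Common to both → F#.

F#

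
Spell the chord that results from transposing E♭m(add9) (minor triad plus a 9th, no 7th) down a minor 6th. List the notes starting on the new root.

Transposed root: E♭ → G (minor 6th down). So we spell G minor added-ninth:
- root: G
- minor 3rd: B♭
- perfect 5th: D
- major 9th: A

G – B♭ – D – A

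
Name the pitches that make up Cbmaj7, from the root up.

Cbmaj7 is a major seventh built on C♭.
C♭ — root
E♭ — major 3rd
G♭ — perfect 5th
B♭ — major 7th

C♭ – E♭ – G♭ – B♭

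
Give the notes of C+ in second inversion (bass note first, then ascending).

In root position, C+ is C–E–G#.
Second inversion puts the fifth (G#) in the bass.

G#  C  E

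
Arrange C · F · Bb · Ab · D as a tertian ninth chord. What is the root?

Bb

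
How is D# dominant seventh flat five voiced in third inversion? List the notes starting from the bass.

C-sharp, D-sharp, F-double-sharp, A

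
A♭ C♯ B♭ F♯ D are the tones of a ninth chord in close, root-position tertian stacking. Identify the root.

B♭

Arranged so that each adjacent pair is a third by letter name: B♭ – D – F♯ – A♭ – C♯.
The bottom of that stack, B♭, is the root (this is B♭ dominant seventh sharp nine sharp five).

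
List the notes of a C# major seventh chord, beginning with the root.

C# major seventh is a major seventh built on C-sharp.
Root: C-sharp
Major 3rd (3rd): E-sharp
Perfect 5th (5th): G-sharp
Major 7th (7th): B-sharp

C-sharp, E-sharp, G-sharp, B-sharp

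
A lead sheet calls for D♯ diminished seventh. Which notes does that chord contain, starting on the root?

D♯ diminished seventh: diminished seventh on D#.
- root: D#
- minor 3rd: F#
- diminished 5th: A
- diminished 7th: C

D#  F#  A  C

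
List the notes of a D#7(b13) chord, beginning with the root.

D#, F##, A#, C#, B

Root D#, quality dominant seventh flat thirteen:
Root: D#
Major 3rd (3rd): F##
Perfect 5th (5th): A#
Minor 7th (7th): C#
Minor 13th (13th): B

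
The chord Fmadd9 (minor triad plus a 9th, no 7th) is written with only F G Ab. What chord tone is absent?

Fmadd9 = F, Ab, C, G. The voicing lacks the 5th (perfect 5th), C.

C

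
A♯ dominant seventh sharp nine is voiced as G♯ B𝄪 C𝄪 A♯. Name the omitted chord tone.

A♯ dominant seventh sharp nine = A♯, C𝄪, E♯, G♯, B𝄪. The voicing lacks the 5th (perfect 5th), E♯.

E♯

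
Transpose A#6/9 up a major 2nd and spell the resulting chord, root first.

B#  D##  F##  G##  C##

Transposed root: A# → B# (major 2nd up). So we spell B# six-nine:
- root: B#
- major 3rd: D##
- perfect 5th: F##
- major 6th: G##
- major 9th: C##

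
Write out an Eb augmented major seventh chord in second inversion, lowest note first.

Eb augmented major seventh = E♭–G–B–D; second inversion → fifth (B) lowest.

B – D – E♭ – G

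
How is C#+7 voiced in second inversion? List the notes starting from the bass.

G##, B, C#, E#

In root position, C#+7 is C#–E#–G##–B.
Second inversion puts the fifth (G##) in the bass.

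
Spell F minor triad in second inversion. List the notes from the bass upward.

F minor triad = F–A-flat–C; second inversion → fifth (C) lowest.

C  F  A-flat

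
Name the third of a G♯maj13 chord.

B♯

Root of G♯maj13 = G♯. The 3rd is a major 3rd: G♯ up a major 3rd → B♯.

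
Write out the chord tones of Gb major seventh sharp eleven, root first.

Gb major seventh sharp eleven is a major seventh sharp eleven built on Gb.
Root: Gb
Major 3rd (3rd): Bb
Perfect 5th (5th): Db
Major 7th (7th): F
Augmented 11th (11th): C

Gb, Bb, Db, F, C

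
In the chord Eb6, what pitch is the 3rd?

Root of Eb6 = Eb. The 3rd is a major 3rd: Eb up a major 3rd → G.

G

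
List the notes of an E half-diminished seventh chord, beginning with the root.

E, G, B♭, D

E half-diminished seventh: half-diminished seventh on E.
E — root
G — minor 3rd
B♭ — diminished 5th
D — minor 7th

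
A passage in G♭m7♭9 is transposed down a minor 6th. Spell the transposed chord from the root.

A minor 6th down from G♭ is B♭, so the new chord is B♭ minor seventh flat nine.
- root: B♭
- minor 3rd: D♭
- perfect 5th: F
- minor 7th: A♭
- minor 9th: C♭

B♭ D♭ F A♭ C♭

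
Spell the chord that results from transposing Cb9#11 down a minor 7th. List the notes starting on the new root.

Db F Ab Cb Eb G

A minor 7th down from Cb is Db, so the new chord is Db dominant ninth sharp eleven.
Root: Db
Major 3rd (3rd): F
Perfect 5th (5th): Ab
Minor 7th (7th): Cb
Major 9th (9th): Eb
Augmented 11th (11th): G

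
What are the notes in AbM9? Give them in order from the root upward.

Ab, C, Eb, G, Bb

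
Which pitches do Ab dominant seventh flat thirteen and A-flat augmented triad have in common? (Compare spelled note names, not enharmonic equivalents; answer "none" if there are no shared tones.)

Ab dominant seventh flat thirteen = A-flat, C, E-flat, G-flat, F-flat.
A-flat augmented triad = A-flat, C, E.
Shared: A-flat, C.

A-flat C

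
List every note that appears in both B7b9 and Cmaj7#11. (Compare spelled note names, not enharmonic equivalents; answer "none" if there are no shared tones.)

B F♯ C

B7b9 = B, D♯, F♯, A, C.
Cmaj7#11 = C, E, G, B, F♯.
Shared: B, F♯, C.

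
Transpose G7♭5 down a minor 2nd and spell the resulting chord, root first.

F#, A#, C, E

G down a minor 2nd → F#. New chord: F# dominant seventh flat five.
Root: F#
Major 3rd (3rd): A#
Diminished 5th (5th): C
Minor 7th (7th): E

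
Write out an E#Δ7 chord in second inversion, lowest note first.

B# – D## – E# – G##

In root position, E#Δ7 is E#–G##–B#–D##.
Second inversion puts the fifth (B#) in the bass.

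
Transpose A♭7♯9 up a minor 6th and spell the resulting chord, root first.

F♭ – A♭ – C♭ – E𝄫 – G

Transposed root: A♭ → F♭ (minor 6th up). So we spell F♭ dominant seventh sharp nine:
F♭ — root
A♭ — major 3rd
C♭ — perfect 5th
E𝄫 — minor 7th
G — augmented 9th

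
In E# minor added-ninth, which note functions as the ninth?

F##

E# minor added-ninth is built on E#; its 9th is a major 9th above the root.
A second above E uses the letter F, and the major 9th above E# is F##.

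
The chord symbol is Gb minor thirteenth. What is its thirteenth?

E-flat

Root of Gb minor thirteenth = G-flat. The 13th is a major 13th: G-flat up a major 13th → E-flat.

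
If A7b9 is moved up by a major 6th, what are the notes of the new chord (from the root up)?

F#, A#, C#, E, G

Transposed root: A → F# (major 6th up). So we spell F# dominant seventh flat nine:
- root: F#
- major 3rd: A#
- perfect 5th: C#
- minor 7th: E
- minor 9th: G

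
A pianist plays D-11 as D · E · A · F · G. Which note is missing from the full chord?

The full D-11 chord is D, F, A, C, E, G.
Comparing with the voicing, the minor 7th (7th) — C — is absent.

C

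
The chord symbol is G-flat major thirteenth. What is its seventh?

F

Root of G-flat major thirteenth = Gb. The 7th is a major 7th: Gb up a major 7th → F.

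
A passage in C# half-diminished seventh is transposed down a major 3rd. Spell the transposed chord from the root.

A, C, E♭, G

Transposed root: C♯ → A (major 3rd down). So we spell A half-diminished seventh:
A — root
C — minor 3rd
E♭ — diminished 5th
G — minor 7th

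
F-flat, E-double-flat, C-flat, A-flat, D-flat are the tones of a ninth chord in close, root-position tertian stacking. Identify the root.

D-flat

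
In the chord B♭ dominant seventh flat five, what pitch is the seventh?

B♭ dominant seventh flat five is built on B-flat; its 7th is a minor 7th above the root.
A seventh above B uses the letter A, and the minor 7th above B-flat is A-flat.

A-flat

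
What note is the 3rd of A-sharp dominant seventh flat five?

C𝄪

A-sharp dominant seventh flat five is built on A♯; its 3rd is a major 3rd above the root.
A third above A uses the letter C, and the major 3rd above A♯ is C𝄪.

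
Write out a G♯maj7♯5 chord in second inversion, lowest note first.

G♯maj7♯5 = G♯–B♯–D𝄪–F𝄪; second inversion → fifth (D𝄪) lowest.

D𝄪, F𝄪, G♯, B♯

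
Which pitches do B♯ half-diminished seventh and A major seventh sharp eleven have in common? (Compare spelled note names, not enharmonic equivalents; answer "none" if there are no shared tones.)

B♯ half-diminished seventh = B#, D#, F#, A#.
A major seventh sharp eleven = A, C#, E, G#, D#.
Shared: D#.

D#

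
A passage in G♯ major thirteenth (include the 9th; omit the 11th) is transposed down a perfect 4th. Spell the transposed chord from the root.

D-sharp, F-double-sharp, A-sharp, C-double-sharp, E-sharp, B-sharp

G-sharp down a perfect 4th → D-sharp. New chord: D-sharp major thirteenth.
Root: D-sharp
Major 3rd (3rd): F-double-sharp
Perfect 5th (5th): A-sharp
Major 7th (7th): C-double-sharp
Major 9th (9th): E-sharp
Major 13th (13th): B-sharp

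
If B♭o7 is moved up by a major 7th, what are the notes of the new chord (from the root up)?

A major 7th up from Bb is A, so the new chord is A diminished seventh.
- root: A
- minor 3rd: C
- diminished 5th: Eb
- diminished 7th: Gb

A  C  Eb  Gb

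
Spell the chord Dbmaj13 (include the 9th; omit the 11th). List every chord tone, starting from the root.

Dbmaj13: major thirteenth on Db.
Db — root
F — major 3rd
Ab — perfect 5th
C — major 7th
Eb — major 9th
Bb — major 13th

Db, F, Ab, C, Eb, Bb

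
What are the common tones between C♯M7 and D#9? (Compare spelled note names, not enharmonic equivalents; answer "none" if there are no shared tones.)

C♯M7: C# E# G# B#
D#9: D# F## A# C# E#
Common to both → C#, E#.

C#  E#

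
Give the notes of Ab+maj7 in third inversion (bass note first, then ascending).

Ab+maj7 = Ab–C–E–G; third inversion → seventh (G) lowest.

G – Ab – C – E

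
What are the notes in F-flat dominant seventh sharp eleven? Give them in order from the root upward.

Fb, Ab, Cb, Ebb, Bb

Root Fb, quality dominant seventh sharp eleven:
Root: Fb
Major 3rd (3rd): Ab
Perfect 5th (5th): Cb
Minor 7th (7th): Ebb
Augmented 11th (11th): Bb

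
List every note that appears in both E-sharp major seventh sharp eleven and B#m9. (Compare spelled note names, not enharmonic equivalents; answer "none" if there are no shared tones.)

E-sharp major seventh sharp eleven = E#, G##, B#, D##, A##.
B#m9 = B#, D#, F##, A#, C##.
Shared: B#.

B#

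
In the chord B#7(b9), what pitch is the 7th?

A#

B#7(b9) is built on B#; its 7th is a minor 7th above the root.
A seventh above B uses the letter A, and the minor 7th above B# is A#.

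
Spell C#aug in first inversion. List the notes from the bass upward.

C#aug = C♯–E♯–G𝄪; first inversion → third (E♯) lowest.

E♯, G𝄪, C♯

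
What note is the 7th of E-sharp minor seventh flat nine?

Root of E-sharp minor seventh flat nine = E-sharp. The 7th is a minor 7th: E-sharp up a minor 7th → D-sharp.

D-sharp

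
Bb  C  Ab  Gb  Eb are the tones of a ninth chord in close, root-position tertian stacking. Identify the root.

Ab

Stacking in thirds gives Ab – C – Eb – Gb – Bb, so Ab is the root — Ab dominant ninth.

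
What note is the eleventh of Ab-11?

D♭

Ab-11 is built on A♭; its 11th is a perfect 11th above the root.
A fourth above A uses the letter D, and the perfect 11th above A♭ is D♭.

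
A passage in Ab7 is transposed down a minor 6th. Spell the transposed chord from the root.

C, E, G, B♭

A minor 6th down from A♭ is C, so the new chord is C dominant seventh.
root → C
3rd (major 3rd) → E
5th (perfect 5th) → G
7th (minor 7th) → B♭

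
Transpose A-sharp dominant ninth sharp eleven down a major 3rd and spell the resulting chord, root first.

A-sharp down a major 3rd → F-sharp. New chord: F-sharp dominant ninth sharp eleven.
F-sharp — root
A-sharp — major 3rd
C-sharp — perfect 5th
E — minor 7th
G-sharp — major 9th
B-sharp — augmented 11th

F-sharp – A-sharp – C-sharp – E – G-sharp – B-sharp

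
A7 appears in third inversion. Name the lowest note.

A7 = A–C#–E–G. Third inversion → seventh in the bass = G.

G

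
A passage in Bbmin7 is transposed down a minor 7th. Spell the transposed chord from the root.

A minor 7th down from Bb is C, so the new chord is C minor seventh.
root → C
3rd (minor 3rd) → Eb
5th (perfect 5th) → G
7th (minor 7th) → Bb

C, Eb, G, Bb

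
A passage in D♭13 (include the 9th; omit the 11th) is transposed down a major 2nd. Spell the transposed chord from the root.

Cb, Eb, Gb, Bbb, Db, Ab

A major 2nd down from Db is Cb, so the new chord is Cb dominant thirteenth.
- root: Cb
- major 3rd: Eb
- perfect 5th: Gb
- minor 7th: Bbb
- major 9th: Db
- major 13th: Ab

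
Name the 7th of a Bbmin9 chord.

A♭

Bbmin9 is built on B♭; its 7th is a minor 7th above the root.
A seventh above B uses the letter A, and the minor 7th above B♭ is A♭.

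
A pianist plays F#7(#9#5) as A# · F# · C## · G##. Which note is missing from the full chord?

E

F#7(#9#5) = F#, A#, C##, E, G##. The voicing lacks the 7th (minor 7th), E.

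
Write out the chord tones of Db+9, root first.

Root Db, quality dominant ninth sharp five:
- root: Db
- major 3rd: F
- augmented 5th: A
- minor 7th: Cb
- major 9th: Eb

Db, F, A, Cb, Eb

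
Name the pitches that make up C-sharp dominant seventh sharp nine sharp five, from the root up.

C-sharp E-sharp G-double-sharp B D-double-sharp

Root C-sharp, quality dominant seventh sharp nine sharp five:
Root: C-sharp
Major 3rd (3rd): E-sharp
Augmented 5th (5th): G-double-sharp
Minor 7th (7th): B
Augmented 9th (9th): D-double-sharp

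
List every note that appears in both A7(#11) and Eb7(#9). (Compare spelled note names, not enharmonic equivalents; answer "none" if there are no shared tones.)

G

A7(#11) = A, C♯, E, G, D♯.
Eb7(#9) = E♭, G, B♭, D♭, F♯.
Shared: G.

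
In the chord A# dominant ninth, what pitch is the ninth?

B-sharp

Root of A# dominant ninth = A-sharp. The 9th is a major 9th: A-sharp up a major 9th → B-sharp.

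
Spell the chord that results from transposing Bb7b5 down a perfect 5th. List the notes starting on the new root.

Eb G Bbb Db

Transposed root: Bb → Eb (perfect 5th down). So we spell Eb dominant seventh flat five:
- root: Eb
- major 3rd: G
- diminished 5th: Bbb
- minor 7th: Db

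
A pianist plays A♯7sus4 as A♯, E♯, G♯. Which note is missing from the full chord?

The full A♯7sus4 chord is A♯, D♯, E♯, G♯.
Comparing with the voicing, the perfect 4th (4th) — D♯ — is absent.

D♯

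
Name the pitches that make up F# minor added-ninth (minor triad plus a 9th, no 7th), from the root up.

F# minor added-ninth is a minor added-ninth built on F-sharp.
root → F-sharp
3rd (minor 3rd) → A
5th (perfect 5th) → C-sharp
9th (major 9th) → G-sharp

F-sharp, A, C-sharp, G-sharp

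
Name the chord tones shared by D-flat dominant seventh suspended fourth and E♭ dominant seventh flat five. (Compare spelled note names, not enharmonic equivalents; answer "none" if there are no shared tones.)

D-flat dominant seventh suspended fourth: D-flat G-flat A-flat C-flat
E♭ dominant seventh flat five: E-flat G B-double-flat D-flat
Common to both → D-flat.

D-flat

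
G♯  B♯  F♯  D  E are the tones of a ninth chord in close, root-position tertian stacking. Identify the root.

E

Stacking in thirds gives E – G♯ – B♯ – D – F♯, so E is the root — E dominant ninth sharp five.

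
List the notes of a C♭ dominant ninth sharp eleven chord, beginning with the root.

Root C-flat, quality dominant ninth sharp eleven:
- root: C-flat
- major 3rd: E-flat
- perfect 5th: G-flat
- minor 7th: B-double-flat
- major 9th: D-flat
- augmented 11th: F

C-flat, E-flat, G-flat, B-double-flat, D-flat, F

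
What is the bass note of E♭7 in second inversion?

E♭7 = Eb–G–Bb–Db. Second inversion → fifth in the bass = Bb.

Bb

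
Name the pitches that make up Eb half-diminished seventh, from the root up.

Eb  Gb  Bbb  Db

Eb half-diminished seventh: half-diminished seventh on Eb.
Root: Eb
Minor 3rd (3rd): Gb
Diminished 5th (5th): Bbb
Minor 7th (7th): Db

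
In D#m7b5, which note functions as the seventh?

D#m7b5 is built on D#; its 7th is a minor 7th above the root.
A seventh above D uses the letter C, and the minor 7th above D# is C#.

C#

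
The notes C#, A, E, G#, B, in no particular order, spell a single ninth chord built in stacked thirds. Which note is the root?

A

Arranged so that each adjacent pair is a third by letter name: A – C# – E – G# – B.
The bottom of that stack, A, is the root (this is A major ninth).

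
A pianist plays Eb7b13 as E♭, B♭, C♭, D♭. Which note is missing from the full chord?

Eb7b13 = E♭, G, B♭, D♭, C♭. The voicing lacks the 3rd (major 3rd), G.

G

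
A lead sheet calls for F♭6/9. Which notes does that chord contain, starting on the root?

Root Fb, quality six-nine:
root → Fb
3rd (major 3rd) → Ab
5th (perfect 5th) → Cb
6th (major 6th) → Db
9th (major 9th) → Gb

Fb, Ab, Cb, Db, Gb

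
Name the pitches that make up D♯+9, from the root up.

D# – F## – A## – C# – E#

Root D#, quality dominant ninth sharp five:
Root: D#
Major 3rd (3rd): F##
Augmented 5th (5th): A##
Minor 7th (7th): C#
Major 9th (9th): E#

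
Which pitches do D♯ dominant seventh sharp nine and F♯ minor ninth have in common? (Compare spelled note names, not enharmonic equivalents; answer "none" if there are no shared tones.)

D♯ dominant seventh sharp nine = D-sharp, F-double-sharp, A-sharp, C-sharp, E-double-sharp.
F♯ minor ninth = F-sharp, A, C-sharp, E, G-sharp.
Shared: C-sharp.

C-sharp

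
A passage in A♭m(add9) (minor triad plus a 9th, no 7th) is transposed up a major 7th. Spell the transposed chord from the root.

A major 7th up from Ab is G, so the new chord is G minor added-ninth.
Root: G
Minor 3rd (3rd): Bb
Perfect 5th (5th): D
Major 9th (9th): A

G – Bb – D – A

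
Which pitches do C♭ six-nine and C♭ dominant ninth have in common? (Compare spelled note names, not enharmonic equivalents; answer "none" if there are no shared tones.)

Cb, Eb, Gb, Db

C♭ six-nine = Cb, Eb, Gb, Ab, Db.
C♭ dominant ninth = Cb, Eb, Gb, Bbb, Db.
Shared: Cb, Eb, Gb, Db.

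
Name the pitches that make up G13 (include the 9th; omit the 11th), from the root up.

G  B  D  F  A  E

G13 is a dominant thirteenth built on G.
- root: G
- major 3rd: B
- perfect 5th: D
- minor 7th: F
- major 9th: A
- major 13th: E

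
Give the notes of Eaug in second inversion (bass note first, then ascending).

B# – E – G#

In root position, Eaug is E–G#–B#.
Second inversion puts the fifth (B#) in the bass.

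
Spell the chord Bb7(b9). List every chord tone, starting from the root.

Bb – D – F – Ab – Cb

Bb7(b9): dominant seventh flat nine on Bb.
- root: Bb
- major 3rd: D
- perfect 5th: F
- minor 7th: Ab
- minor 9th: Cb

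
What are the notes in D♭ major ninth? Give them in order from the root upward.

D♭ major ninth: major ninth on D♭.
Root: D♭
Major 3rd (3rd): F
Perfect 5th (5th): A♭
Major 7th (7th): C
Major 9th (9th): E♭

D♭, F, A♭, C, E♭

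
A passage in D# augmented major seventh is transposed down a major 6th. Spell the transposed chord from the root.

Transposed root: D# → F# (major 6th down). So we spell F# augmented major seventh:
root → F#
3rd (major 3rd) → A#
5th (augmented 5th) → C##
7th (major 7th) → E#

F#, A#, C##, E#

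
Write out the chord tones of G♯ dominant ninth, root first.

G-sharp, B-sharp, D-sharp, F-sharp, A-sharp

G♯ dominant ninth is a dominant ninth built on G-sharp.
G-sharp — root
B-sharp — major 3rd
D-sharp — perfect 5th
F-sharp — minor 7th
A-sharp — major 9th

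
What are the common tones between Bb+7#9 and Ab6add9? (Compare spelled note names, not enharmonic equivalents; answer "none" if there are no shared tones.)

Bb Ab

Bb+7#9: Bb D F# Ab C#
Ab6add9: Ab C Eb F Bb
Common to both → Bb, Ab.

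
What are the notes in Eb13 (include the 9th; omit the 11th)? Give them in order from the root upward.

Eb, G, Bb, Db, F, C

Eb13: dominant thirteenth on Eb.
Root: Eb
Major 3rd (3rd): G
Perfect 5th (5th): Bb
Minor 7th (7th): Db
Major 9th (9th): F
Major 13th (13th): C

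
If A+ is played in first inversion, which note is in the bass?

A+ in root position is A–C♯–E♯.
First inversion places the third in the bass, which is C♯.

C♯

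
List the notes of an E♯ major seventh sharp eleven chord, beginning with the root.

E# – G## – B# – D## – A##

E♯ major seventh sharp eleven is a major seventh sharp eleven built on E#.
- root: E#
- major 3rd: G##
- perfect 5th: B#
- major 7th: D##
- augmented 11th: A##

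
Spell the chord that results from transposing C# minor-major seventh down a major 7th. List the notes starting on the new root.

Transposed root: C# → D (major 7th down). So we spell D minor-major seventh:
D — root
F — minor 3rd
A — perfect 5th
C# — major 7th

D – F – A – C#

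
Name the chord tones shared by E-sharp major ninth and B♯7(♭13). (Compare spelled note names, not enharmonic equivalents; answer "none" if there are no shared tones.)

E-sharp major ninth: E# G## B# D## F##
B♯7(♭13): B# D## F## A# G#
Common to both → B#, D##, F##.

B#, D##, F##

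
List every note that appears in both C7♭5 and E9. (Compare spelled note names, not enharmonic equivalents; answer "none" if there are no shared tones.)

C7♭5: C E Gb Bb
E9: E G# B D F#
Common to both → E.

E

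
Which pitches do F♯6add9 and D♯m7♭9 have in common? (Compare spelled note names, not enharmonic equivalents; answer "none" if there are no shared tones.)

F♯  A♯  C♯  D♯

F♯6add9 = F♯, A♯, C♯, D♯, G♯.
D♯m7♭9 = D♯, F♯, A♯, C♯, E.
Shared: F♯, A♯, C♯, D♯.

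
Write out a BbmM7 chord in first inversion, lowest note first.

Db F A Bb

In root position, BbmM7 is Bb–Db–F–A.
First inversion puts the third (Db) in the bass.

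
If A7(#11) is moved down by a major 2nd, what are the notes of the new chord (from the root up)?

G – B – D – F – C#

A down a major 2nd → G. New chord: G dominant seventh sharp eleven.
G — root
B — major 3rd
D — perfect 5th
F — minor 7th
C# — augmented 11th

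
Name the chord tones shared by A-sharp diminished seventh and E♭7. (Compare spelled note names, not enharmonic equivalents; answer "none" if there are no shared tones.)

G

A-sharp diminished seventh = A#, C#, E, G.
E♭7 = Eb, G, Bb, Db.
Shared: G.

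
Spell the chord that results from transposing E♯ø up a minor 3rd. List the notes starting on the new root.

G♯  B  D  F♯

E♯ up a minor 3rd → G♯. New chord: G♯ half-diminished seventh.
Root: G♯
Minor 3rd (3rd): B
Diminished 5th (5th): D
Minor 7th (7th): F♯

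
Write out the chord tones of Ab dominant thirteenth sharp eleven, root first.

Root Ab, quality dominant thirteenth sharp eleven:
root → Ab
3rd (major 3rd) → C
5th (perfect 5th) → Eb
7th (minor 7th) → Gb
9th (major 9th) → Bb
11th (augmented 11th) → D
13th (major 13th) → F

Ab C Eb Gb Bb D F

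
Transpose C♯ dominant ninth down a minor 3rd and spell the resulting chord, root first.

A# C## E# G# B#

C# down a minor 3rd → A#. New chord: A# dominant ninth.
A# — root
C## — major 3rd
E# — perfect 5th
G# — minor 7th
B# — major 9th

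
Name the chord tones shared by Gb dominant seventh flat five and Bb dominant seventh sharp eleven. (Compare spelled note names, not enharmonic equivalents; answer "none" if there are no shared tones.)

Gb dominant seventh flat five: G-flat B-flat D-double-flat F-flat
Bb dominant seventh sharp eleven: B-flat D F A-flat E
Common to both → B-flat.

B-flat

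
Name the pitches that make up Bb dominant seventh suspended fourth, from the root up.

B-flat – E-flat – F – A-flat

Root B-flat, quality dominant seventh suspended fourth:
Root: B-flat
Perfect 4th (4th): E-flat
Perfect 5th (5th): F
Minor 7th (7th): A-flat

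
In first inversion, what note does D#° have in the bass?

D#° = D♯–F♯–A. First inversion → third in the bass = F♯.

F♯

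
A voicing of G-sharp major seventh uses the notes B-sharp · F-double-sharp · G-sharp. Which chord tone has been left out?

The full G-sharp major seventh chord is G-sharp, B-sharp, D-sharp, F-double-sharp.
Comparing with the voicing, the perfect 5th (5th) — D-sharp — is absent.

D-sharp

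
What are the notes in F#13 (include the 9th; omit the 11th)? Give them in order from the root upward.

F♯, A♯, C♯, E, G♯, D♯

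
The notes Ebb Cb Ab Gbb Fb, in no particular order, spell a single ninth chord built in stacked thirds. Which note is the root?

Fb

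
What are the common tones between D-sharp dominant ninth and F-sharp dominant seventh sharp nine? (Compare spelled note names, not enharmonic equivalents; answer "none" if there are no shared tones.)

D-sharp dominant ninth = D-sharp, F-double-sharp, A-sharp, C-sharp, E-sharp.
F-sharp dominant seventh sharp nine = F-sharp, A-sharp, C-sharp, E, G-double-sharp.
Shared: A-sharp, C-sharp.

A-sharp – C-sharp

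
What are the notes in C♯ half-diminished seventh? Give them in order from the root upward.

C-sharp – E – G – B

C♯ half-diminished seventh is a half-diminished seventh built on C-sharp.
- root: C-sharp
- minor 3rd: E
- diminished 5th: G
- minor 7th: B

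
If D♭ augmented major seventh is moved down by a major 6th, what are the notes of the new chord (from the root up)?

Transposed root: Db → Fb (major 6th down). So we spell Fb augmented major seventh:
Root: Fb
Major 3rd (3rd): Ab
Augmented 5th (5th): C
Major 7th (7th): Eb

Fb – Ab – C – Eb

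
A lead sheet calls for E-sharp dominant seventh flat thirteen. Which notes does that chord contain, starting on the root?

E-sharp dominant seventh flat thirteen is a dominant seventh flat thirteen built on E-sharp.
root → E-sharp
3rd (major 3rd) → G-double-sharp
5th (perfect 5th) → B-sharp
7th (minor 7th) → D-sharp
13th (minor 13th) → C-sharp

E-sharp  G-double-sharp  B-sharp  D-sharp  C-sharp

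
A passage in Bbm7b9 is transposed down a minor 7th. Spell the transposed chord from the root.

C – Eb – G – Bb – Db

Transposed root: Bb → C (minor 7th down). So we spell C minor seventh flat nine:
root → C
3rd (minor 3rd) → Eb
5th (perfect 5th) → G
7th (minor 7th) → Bb
9th (minor 9th) → Db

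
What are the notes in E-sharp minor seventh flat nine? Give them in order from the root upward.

E-sharp, G-sharp, B-sharp, D-sharp, F-sharp

Root E-sharp, quality minor seventh flat nine:
Root: E-sharp
Minor 3rd (3rd): G-sharp
Perfect 5th (5th): B-sharp
Minor 7th (7th): D-sharp
Minor 9th (9th): F-sharp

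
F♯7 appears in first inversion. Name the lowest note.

F♯7 = F#–A#–C#–E. First inversion → third in the bass = A#.

A#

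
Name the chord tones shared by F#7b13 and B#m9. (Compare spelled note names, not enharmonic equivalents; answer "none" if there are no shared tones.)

A♯

F#7b13: F♯ A♯ C♯ E D
B#m9: B♯ D♯ F𝄪 A♯ C𝄪
Common to both → A♯.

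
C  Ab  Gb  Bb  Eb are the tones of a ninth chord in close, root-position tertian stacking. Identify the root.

Arranged so that each adjacent pair is a third by letter name: Ab – C – Eb – Gb – Bb.
The bottom of that stack, Ab, is the root (this is Ab dominant ninth).

Ab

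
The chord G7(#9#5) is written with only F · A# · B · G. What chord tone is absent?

G7(#9#5) = G, B, D#, F, A#. The voicing lacks the 5th (augmented 5th), D#.

D#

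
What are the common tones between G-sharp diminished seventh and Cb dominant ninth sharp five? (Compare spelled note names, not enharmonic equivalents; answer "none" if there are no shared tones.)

none

G-sharp diminished seventh: G# B D F
Cb dominant ninth sharp five: Cb Eb G Bbb Db
Common to both → none.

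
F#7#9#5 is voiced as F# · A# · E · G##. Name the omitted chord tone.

C##

The full F#7#9#5 chord is F#, A#, C##, E, G##.
Comparing with the voicing, the augmented 5th (5th) — C## — is absent.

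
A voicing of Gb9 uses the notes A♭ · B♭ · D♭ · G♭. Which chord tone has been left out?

The full Gb9 chord is G♭, B♭, D♭, F♭, A♭.
Comparing with the voicing, the minor 7th (7th) — F♭ — is absent.

F♭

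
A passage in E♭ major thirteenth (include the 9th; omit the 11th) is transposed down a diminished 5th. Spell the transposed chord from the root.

Transposed root: Eb → A (diminished 5th down). So we spell A major thirteenth:
A — root
C# — major 3rd
E — perfect 5th
G# — major 7th
B — major 9th
F# — major 13th

A – C# – E – G# – B – F#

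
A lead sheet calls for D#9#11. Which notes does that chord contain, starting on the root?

D#, F##, A#, C#, E#, G##

D#9#11: dominant ninth sharp eleven on D#.
Root: D#
Major 3rd (3rd): F##
Perfect 5th (5th): A#
Minor 7th (7th): C#
Major 9th (9th): E#
Augmented 11th (11th): G##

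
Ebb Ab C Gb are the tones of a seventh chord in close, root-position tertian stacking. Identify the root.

Stacking in thirds gives Ab – C – Ebb – Gb, so Ab is the root — Ab dominant seventh flat five.

Ab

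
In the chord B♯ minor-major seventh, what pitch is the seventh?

B♯ minor-major seventh is built on B#; its 7th is a major 7th above the root.
A seventh above B uses the letter A, and the major 7th above B# is A##.

A##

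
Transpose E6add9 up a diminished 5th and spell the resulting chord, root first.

Bb – D – F – G – C

E up a diminished 5th → Bb. New chord: Bb six-nine.
Bb — root
D — major 3rd
F — perfect 5th
G — major 6th
C — major 9th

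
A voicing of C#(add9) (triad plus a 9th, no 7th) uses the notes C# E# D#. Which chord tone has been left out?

G#

C#(add9) = C#, E#, G#, D#. The voicing lacks the 5th (perfect 5th), G#.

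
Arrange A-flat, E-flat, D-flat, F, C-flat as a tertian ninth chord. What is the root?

Arranged so that each adjacent pair is a third by letter name: D-flat – F – A-flat – C-flat – E-flat.
The bottom of that stack, D-flat, is the root (this is D-flat dominant ninth).

D-flat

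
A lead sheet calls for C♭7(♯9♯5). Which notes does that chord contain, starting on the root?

C♭7(♯9♯5): dominant seventh sharp nine sharp five on Cb.
Cb — root
Eb — major 3rd
G — augmented 5th
Bbb — minor 7th
D — augmented 9th

Cb, Eb, G, Bbb, D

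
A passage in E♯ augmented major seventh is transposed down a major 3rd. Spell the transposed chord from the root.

C-sharp, E-sharp, G-double-sharp, B-sharp

Transposed root: E-sharp → C-sharp (major 3rd down). So we spell C-sharp augmented major seventh:
Root: C-sharp
Major 3rd (3rd): E-sharp
Augmented 5th (5th): G-double-sharp
Major 7th (7th): B-sharp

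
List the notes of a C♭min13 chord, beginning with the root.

Cb – Ebb – Gb – Bbb – Db – Fb – Ab

C♭min13: minor thirteenth on Cb.
- root: Cb
- minor 3rd: Ebb
- perfect 5th: Gb
- minor 7th: Bbb
- major 9th: Db
- perfect 11th: Fb
- major 13th: Ab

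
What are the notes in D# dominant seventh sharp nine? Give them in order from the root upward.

D-sharp, F-double-sharp, A-sharp, C-sharp, E-double-sharp

D# dominant seventh sharp nine: dominant seventh sharp nine on D-sharp.
- root: D-sharp
- major 3rd: F-double-sharp
- perfect 5th: A-sharp
- minor 7th: C-sharp
- augmented 9th: E-double-sharp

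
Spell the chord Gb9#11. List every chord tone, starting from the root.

Root Gb, quality dominant ninth sharp eleven:
root → Gb
3rd (major 3rd) → Bb
5th (perfect 5th) → Db
7th (minor 7th) → Fb
9th (major 9th) → Ab
11th (augmented 11th) → C

Gb  Bb  Db  Fb  Ab  C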